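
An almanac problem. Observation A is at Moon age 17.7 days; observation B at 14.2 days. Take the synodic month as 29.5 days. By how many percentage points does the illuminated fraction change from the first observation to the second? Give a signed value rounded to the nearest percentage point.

θ₁ = 360° × 17.7/29.5 = 216.0°, f₁ = (1 − cos θ₁)/2 = 0.905.
θ₂ = 360° × 14.2/29.5 = 173.3°, f₂ = (1 − cos θ₂)/2 = 0.997.
Change = f₂ − f₁ = +0.092 → +9 percentage points.

+9 percentage points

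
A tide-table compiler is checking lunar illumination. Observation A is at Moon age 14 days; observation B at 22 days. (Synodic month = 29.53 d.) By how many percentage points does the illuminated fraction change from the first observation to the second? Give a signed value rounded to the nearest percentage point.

-48 pp

θ₁ = 360° × 14/29.53 = 170.7°, f₁ = (1 − cos θ₁)/2 = 0.993.
θ₂ = 360° × 22/29.53 = 268.2°, f₂ = (1 − cos θ₂)/2 = 0.516.
Change = f₂ − f₁ = -0.478 → -48 percentage points.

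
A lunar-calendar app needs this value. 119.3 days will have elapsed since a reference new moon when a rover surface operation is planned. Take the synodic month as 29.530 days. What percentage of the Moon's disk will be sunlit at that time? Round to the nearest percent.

2%

Reduce mod P: 119.3 − 4×29.530 = 1.18 d into the current lunation.
Phase angle: θ = 360°·(1.18 d)/(29.530 d) = 14.4°.
Illuminated fraction = (1 − cos 14.4°)/2 = (1 − 0.969)/2 ≈ 0.016, so 2%.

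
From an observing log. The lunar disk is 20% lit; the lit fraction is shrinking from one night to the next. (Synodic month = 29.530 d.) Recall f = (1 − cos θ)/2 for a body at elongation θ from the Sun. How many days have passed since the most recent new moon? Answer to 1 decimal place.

Invert f = (1 − cos θ)/2 to get cos θ = 1 − 2(0.20) = 0.600, hence θ₀ = arccos 0.600 = 53.1°.
A waning Moon lies in 180°–360°, so θ = 360° − 53.1° = 306.9°.
That fraction of the synodic month is 306.9/360 × 29.530 d ≈ 25.17 d.

25.2 days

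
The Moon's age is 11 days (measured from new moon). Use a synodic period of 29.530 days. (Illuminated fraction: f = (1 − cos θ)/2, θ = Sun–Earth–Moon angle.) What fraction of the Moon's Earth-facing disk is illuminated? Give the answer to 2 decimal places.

0.85

Elongation θ = 360° × 11/29.530 ≈ 134.1°.
With cos θ = (-0.696), the lit fraction is (1 − (-0.696))/2 ≈ 0.848.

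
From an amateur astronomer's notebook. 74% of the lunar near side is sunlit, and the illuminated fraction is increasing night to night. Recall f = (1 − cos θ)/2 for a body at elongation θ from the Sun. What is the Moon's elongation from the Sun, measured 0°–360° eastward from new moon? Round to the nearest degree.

cos θ = 1 − 2f = -0.480, giving a principal value of 118.7°.
Before full moon the principal value applies: θ = 118.7°.

119°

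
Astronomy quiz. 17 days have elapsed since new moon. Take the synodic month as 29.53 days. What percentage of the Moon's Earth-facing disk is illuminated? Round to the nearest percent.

94%

Phase angle: θ = 360°·(17 d)/(29.53 d) = 207.2°.
With cos θ = (-0.889), the lit fraction is (1 − (-0.889))/2 ≈ 0.945, so 94%.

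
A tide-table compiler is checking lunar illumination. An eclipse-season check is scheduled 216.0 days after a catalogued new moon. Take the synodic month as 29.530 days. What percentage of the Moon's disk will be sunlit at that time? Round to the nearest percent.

216.0/29.530 = 7.315 lunations, so 7 complete cycles and 9.29 d into the next.
The Moon has covered 9.29/29.530 of its cycle, so θ ≈ 360° × 9.29/29.530 = 113.3°.
cos 113.3° = (-0.395), so f = (1 − (-0.395))/2 = 0.697, so 70%.

70%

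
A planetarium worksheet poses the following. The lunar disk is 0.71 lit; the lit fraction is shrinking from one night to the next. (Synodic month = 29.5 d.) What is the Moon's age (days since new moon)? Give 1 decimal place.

20.1 days

From f = (1 − cos θ)/2: cos θ = 1 − 2×0.71 = -0.420; arccos → 114.8°.
Since the Moon is past full (waning), take the reflex angle: θ = 360° − 114.8° = 245.2°.
Age = 29.5 × 245.2°/360° ≈ 20.09 days.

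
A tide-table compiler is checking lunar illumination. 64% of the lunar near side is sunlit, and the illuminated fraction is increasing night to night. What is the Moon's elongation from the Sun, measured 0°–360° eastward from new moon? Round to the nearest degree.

Invert f = (1 − cos θ)/2 to get cos θ = 1 − 2(0.64) = -0.280, hence θ₀ = arccos -0.280 = 106.3°.
Before full moon the principal value applies: θ = 106.3°.

106°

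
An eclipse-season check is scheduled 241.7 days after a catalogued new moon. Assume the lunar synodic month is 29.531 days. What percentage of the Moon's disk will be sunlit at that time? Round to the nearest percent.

Reduce mod P: 241.7 − 8×29.531 = 5.45 d into the current lunation.
Elongation θ = 360° × 5.45/29.531 ≈ 66.5°.
cos 66.5° = 0.399, so f = (1 − 0.399)/2 = 0.300, so 30%.

30%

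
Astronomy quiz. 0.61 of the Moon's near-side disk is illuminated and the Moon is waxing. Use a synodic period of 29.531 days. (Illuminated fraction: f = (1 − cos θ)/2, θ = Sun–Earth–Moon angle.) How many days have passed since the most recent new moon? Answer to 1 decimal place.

8.4 days

Invert f = (1 − cos θ)/2 to get cos θ = 1 − 2(0.61) = -0.220, hence θ₀ = arccos -0.220 = 102.7°.
Before full moon the principal value applies: θ = 102.7°.
That fraction of the synodic month is 102.7/360 × 29.531 d ≈ 8.43 d.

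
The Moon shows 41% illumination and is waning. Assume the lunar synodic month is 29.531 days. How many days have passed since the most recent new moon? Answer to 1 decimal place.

23.0 days

From f = (1 − cos θ)/2: cos θ = 1 − 2×0.41 = 0.180; arccos → 79.6°.
Since the Moon is past full (waning), take the reflex angle: θ = 360° − 79.6° = 280.4°.
Age = 29.531 × 280.4°/360° ≈ 23.00 days.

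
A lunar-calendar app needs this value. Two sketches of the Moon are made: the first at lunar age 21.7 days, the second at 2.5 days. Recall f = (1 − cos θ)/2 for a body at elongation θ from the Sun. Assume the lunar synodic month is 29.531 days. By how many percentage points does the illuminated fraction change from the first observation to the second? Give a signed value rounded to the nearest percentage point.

-48 percentage points

First observation: θ = 360°·21.7/29.531 = 264.5°, so f = 0.548.
Second observation: θ = 30.5°, f = 0.069.
Δf = 0.069 − 0.548 = -0.479, i.e. -48 pp.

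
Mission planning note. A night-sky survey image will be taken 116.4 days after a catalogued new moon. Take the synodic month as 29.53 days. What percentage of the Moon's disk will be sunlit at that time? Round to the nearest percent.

116.4/29.53 = 3.942 lunations, so 3 complete cycles and 27.81 d into the next.
Elongation θ = 360° × 27.81/29.53 ≈ 339.0°.
With cos θ = 0.934, the lit fraction is (1 − 0.934)/2 ≈ 0.033, so 3%.

3%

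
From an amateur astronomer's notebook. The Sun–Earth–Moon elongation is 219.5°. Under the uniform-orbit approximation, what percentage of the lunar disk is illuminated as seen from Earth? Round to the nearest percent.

f = (1 − cos 219.5°)/2 = (1 − (-0.772))/2 ≈ 0.886, i.e. 89%.

89%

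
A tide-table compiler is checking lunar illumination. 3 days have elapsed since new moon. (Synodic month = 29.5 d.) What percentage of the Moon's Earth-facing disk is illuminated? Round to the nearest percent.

10%

Phase angle: θ = 360°·(3 d)/(29.5 d) = 36.6°.
With cos θ = 0.803, the lit fraction is (1 − 0.803)/2 ≈ 0.099, so 10%.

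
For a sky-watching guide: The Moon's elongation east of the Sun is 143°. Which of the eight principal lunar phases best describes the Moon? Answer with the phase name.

waxing gibbous

143° lies in the waxing gibbous sector of the 8-phase cycle.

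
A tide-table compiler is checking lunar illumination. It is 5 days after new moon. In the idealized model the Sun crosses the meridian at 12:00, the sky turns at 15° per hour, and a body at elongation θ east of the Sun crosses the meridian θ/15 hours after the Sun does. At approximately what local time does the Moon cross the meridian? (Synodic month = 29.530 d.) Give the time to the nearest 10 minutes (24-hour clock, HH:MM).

16:00

The Moon has covered 5/29.530 of its cycle, so θ ≈ 360° × 5/29.530 = 61.0°.
The Moon trails the Sun by θ/15 = 61.0/15 ≈ 4.06 hours.
12:00 + 4.064 h ≈ 16:04 → 16:00 to the nearest ten minutes.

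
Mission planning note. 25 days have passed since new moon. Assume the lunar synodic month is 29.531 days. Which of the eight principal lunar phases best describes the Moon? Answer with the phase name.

At 25/29.531 of the cycle, θ ≈ 305° — the waning crescent range.

waning crescent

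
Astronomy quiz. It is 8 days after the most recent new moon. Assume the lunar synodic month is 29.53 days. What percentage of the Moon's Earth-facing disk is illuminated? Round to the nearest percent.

Phase angle: θ = 360°·(8 d)/(29.53 d) = 97.5°.
With cos θ = (-0.131), the lit fraction is (1 − (-0.131))/2 ≈ 0.566, so 57%.

57%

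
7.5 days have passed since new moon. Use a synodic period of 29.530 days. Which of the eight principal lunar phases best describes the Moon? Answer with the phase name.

θ ≈ 360° × 7.5/29.530 = 91°, which falls in the first quarter sector.

first quarter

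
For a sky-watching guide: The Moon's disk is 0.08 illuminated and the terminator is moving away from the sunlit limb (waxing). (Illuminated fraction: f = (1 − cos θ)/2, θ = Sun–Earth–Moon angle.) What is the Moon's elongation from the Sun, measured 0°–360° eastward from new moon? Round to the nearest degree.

33°

From f = (1 − cos θ)/2: cos θ = 1 − 2×0.08 = 0.840; arccos → 32.9°.
The Moon is waxing (0°–180°), so θ = 32.9° directly.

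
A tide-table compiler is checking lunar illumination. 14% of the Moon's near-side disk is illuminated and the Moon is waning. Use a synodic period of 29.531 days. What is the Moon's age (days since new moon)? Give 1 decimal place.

Invert f = (1 − cos θ)/2 to get cos θ = 1 − 2(0.14) = 0.720, hence θ₀ = arccos 0.720 = 43.9°.
Waning ⇒ past full, so θ = 360° − 43.9° = 316.1°.
Age = 29.531 × 316.1°/360° ≈ 25.93 days.

25.9 days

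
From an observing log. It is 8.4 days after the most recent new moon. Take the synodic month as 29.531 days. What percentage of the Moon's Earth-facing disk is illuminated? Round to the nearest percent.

Phase angle: θ = 360°·(8.4 d)/(29.531 d) = 102.4°.
With cos θ = (-0.215), the lit fraction is (1 − (-0.215))/2 ≈ 0.607, so 61%.

61%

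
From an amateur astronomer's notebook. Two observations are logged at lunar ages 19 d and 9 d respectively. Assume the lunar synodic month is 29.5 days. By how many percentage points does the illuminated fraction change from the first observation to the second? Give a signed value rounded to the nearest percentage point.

First observation: θ = 360°·19/29.5 = 231.9°, so f = 0.809.
Second observation: θ = 109.8°, f = 0.670.
Δf = 0.670 − 0.809 = -0.139, i.e. -14 pp.

-14 percentage points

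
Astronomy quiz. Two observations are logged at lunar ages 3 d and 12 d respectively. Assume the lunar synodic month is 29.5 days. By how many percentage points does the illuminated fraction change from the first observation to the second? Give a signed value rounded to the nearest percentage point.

First observation: θ = 360°·3/29.5 = 36.6°, so f = 0.099.
Second observation: θ = 146.4°, f = 0.917.
Δf = 0.917 − 0.099 = +0.818, i.e. +82 pp.

+82 pp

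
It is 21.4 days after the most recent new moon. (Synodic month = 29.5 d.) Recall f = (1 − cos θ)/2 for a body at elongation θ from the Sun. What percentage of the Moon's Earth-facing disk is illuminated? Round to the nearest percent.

The Moon has covered 21.4/29.5 of its cycle, so θ ≈ 360° × 21.4/29.5 = 261.2°.
Illuminated fraction = (1 − cos 261.2°)/2 = (1 − (-0.154))/2 ≈ 0.577, so 58%.

58%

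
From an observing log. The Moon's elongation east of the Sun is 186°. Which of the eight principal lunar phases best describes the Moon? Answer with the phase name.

The full moon sector spans roughly 158°–202°; 186° falls inside it.

full moon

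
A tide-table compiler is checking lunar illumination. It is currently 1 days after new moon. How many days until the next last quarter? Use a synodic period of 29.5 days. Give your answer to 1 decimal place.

21.1 days

Last quarter occurs at elongation 270°, i.e. at age 29.5 × 270/360 = 22.125 d.
So 21.125 days remain (22.125 − 1).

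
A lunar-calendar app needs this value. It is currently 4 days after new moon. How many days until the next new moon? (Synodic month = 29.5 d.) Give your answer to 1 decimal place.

25.5 days

One full lunation from the last new moon is 29.5 d; remaining = 29.5 − 4 = 25.500 d.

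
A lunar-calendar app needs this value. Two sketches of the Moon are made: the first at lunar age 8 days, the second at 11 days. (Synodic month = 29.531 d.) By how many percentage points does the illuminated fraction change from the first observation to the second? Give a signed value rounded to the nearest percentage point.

+28 percentage points

First observation: θ = 360°·8/29.531 = 97.5°, so f = 0.565.
Second observation: θ = 134.1°, f = 0.848.
Δf = 0.848 − 0.565 = +0.282, i.e. +28 pp.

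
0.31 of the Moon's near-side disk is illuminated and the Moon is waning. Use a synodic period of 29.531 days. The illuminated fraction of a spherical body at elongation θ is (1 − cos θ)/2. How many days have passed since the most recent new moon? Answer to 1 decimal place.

cos θ = 1 − 2f = 0.380, giving a principal value of 67.7°.
A waning Moon lies in 180°–360°, so θ = 360° − 67.7° = 292.3°.
That fraction of the synodic month is 292.3/360 × 29.531 d ≈ 23.98 d.

24.0 days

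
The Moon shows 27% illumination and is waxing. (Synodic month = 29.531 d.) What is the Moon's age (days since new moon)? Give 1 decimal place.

From f = (1 − cos θ)/2: cos θ = 1 − 2×0.27 = 0.460; arccos → 62.6°.
The Moon is waxing (0°–180°), so θ = 62.6° directly.
Age = 29.531 × 62.6°/360° ≈ 5.14 days.

5.1 days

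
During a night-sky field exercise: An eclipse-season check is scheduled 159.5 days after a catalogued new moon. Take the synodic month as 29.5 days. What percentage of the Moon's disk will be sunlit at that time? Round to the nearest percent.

92%

159.5/29.5 = 5.407 lunations, so 5 complete cycles and 12.00 d into the next.
Elongation θ = 360° × 12.00/29.5 ≈ 146.4°.
cos 146.4° = (-0.833), so f = (1 − (-0.833))/2 = 0.917, so 92%.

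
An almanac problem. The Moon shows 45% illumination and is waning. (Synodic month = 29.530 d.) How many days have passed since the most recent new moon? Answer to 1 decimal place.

22.6 days

cos θ = 1 − 2f = 0.100, giving a principal value of 84.3°.
Since the Moon is past full (waning), take the reflex angle: θ = 360° − 84.3° = 275.7°.
Age = 29.530 × 275.7°/360° ≈ 22.62 days.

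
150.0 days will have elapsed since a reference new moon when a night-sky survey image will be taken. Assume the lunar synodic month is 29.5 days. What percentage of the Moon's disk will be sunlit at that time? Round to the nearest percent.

7%

150.0 d spans 5 complete synodic months (5 × 29.5 = 147.50 d) plus 2.50 d.
The Moon has covered 2.50/29.5 of its cycle, so θ ≈ 360° × 2.50/29.5 = 30.5°.
Illuminated fraction = (1 − cos 30.5°)/2 = (1 − 0.862)/2 ≈ 0.069, so 7%.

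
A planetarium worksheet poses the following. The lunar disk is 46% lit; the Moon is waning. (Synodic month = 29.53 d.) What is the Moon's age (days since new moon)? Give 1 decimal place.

22.5 days

From f = (1 − cos θ)/2: cos θ = 1 − 2×0.46 = 0.080; arccos → 85.4°.
Since the Moon is past full (waning), take the reflex angle: θ = 360° − 85.4° = 274.6°.
That fraction of the synodic month is 274.6/360 × 29.53 d ≈ 22.52 d.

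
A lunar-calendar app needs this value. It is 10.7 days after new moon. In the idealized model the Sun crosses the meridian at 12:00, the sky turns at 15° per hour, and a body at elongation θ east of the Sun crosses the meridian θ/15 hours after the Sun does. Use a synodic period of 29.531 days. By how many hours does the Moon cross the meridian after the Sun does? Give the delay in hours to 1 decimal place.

The Moon has covered 10.7/29.531 of its cycle, so θ ≈ 360° × 10.7/29.531 = 130.4°.
At 15° of sky rotation per hour, 130.4° corresponds to a 8.70 h lag.
So the Moon crosses the meridian 8.70 h after the Sun.

8.7 h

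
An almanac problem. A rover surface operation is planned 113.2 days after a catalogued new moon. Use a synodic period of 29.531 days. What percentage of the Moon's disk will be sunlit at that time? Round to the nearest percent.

25%

113.2 d spans 3 complete synodic months (3 × 29.531 = 88.59 d) plus 24.61 d.
Elongation θ = 360° × 24.61/29.531 ≈ 300.0°.
With cos θ = 0.500, the lit fraction is (1 − 0.500)/2 ≈ 0.250, so 25%.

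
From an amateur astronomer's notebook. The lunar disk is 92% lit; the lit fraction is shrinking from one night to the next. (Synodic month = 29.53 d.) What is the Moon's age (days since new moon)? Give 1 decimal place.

17.5 days

From f = (1 − cos θ)/2: cos θ = 1 − 2×0.92 = -0.840; arccos → 147.1°.
Since the Moon is past full (waning), take the reflex angle: θ = 360° − 147.1° = 212.9°.
Age = 29.53 × 212.9°/360° ≈ 17.46 days.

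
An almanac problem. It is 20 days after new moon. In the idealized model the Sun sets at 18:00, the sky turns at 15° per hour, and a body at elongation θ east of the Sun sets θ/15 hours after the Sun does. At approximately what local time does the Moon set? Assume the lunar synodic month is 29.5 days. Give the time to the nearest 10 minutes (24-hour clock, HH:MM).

10:20

Elongation θ = 360° × 20/29.5 ≈ 244.1°.
Delay after the Sun = 244.1° / (15°/h) ≈ 16.27 h.
18:00 + 16.271 h ≈ 10:16 → 10:20 to the nearest ten minutes.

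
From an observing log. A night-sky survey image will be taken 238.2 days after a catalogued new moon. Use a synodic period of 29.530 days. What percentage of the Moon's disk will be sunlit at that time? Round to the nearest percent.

4%

Reduce mod P: 238.2 − 8×29.530 = 1.96 d into the current lunation.
The Moon has covered 1.96/29.530 of its cycle, so θ ≈ 360° × 1.96/29.530 = 23.9°.
cos 23.9° = 0.914, so f = (1 − 0.914)/2 = 0.043, so 4%.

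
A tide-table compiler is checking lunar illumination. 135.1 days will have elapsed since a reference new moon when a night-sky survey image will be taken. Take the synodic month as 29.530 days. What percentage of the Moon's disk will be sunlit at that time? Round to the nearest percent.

Reduce mod P: 135.1 − 4×29.530 = 16.98 d into the current lunation.
Phase angle: θ = 360°·(16.98 d)/(29.530 d) = 207.0°.
cos 207.0° = (-0.891), so f = (1 − (-0.891))/2 = 0.945, so 95%.

95%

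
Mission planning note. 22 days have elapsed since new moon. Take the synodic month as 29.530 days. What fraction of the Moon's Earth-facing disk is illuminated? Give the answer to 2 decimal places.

The Moon has covered 22/29.530 of its cycle, so θ ≈ 360° × 22/29.530 = 268.2°.
cos 268.2° = (-0.031), so f = (1 − (-0.031))/2 = 0.516.

0.52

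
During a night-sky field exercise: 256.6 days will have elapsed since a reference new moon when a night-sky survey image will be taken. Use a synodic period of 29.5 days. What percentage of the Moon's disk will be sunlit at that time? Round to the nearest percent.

66%

256.6 d spans 8 complete synodic months (8 × 29.5 = 236.00 d) plus 20.60 d.
The Moon has covered 20.60/29.5 of its cycle, so θ ≈ 360° × 20.60/29.5 = 251.4°.
Illuminated fraction = (1 − cos 251.4°)/2 = (1 − (-0.319))/2 ≈ 0.660, so 66%.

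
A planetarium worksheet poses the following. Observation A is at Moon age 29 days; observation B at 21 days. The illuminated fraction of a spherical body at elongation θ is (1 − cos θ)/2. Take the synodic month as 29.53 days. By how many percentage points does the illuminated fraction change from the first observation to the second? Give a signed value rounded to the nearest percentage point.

θ₁ = 360° × 29/29.53 = 353.5°, f₁ = (1 − cos θ₁)/2 = 0.003.
θ₂ = 360° × 21/29.53 = 256.0°, f₂ = (1 − cos θ₂)/2 = 0.621.
Change = f₂ − f₁ = +0.618 → +62 percentage points.

+62 percentage points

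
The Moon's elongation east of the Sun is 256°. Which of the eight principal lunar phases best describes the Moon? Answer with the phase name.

256° lies in the last quarter sector of the 8-phase cycle.

last quarter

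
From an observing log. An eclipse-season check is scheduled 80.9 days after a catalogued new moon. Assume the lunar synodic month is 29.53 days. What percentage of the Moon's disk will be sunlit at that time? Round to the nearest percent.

53%

Reduce mod P: 80.9 − 2×29.53 = 21.84 d into the current lunation.
Phase angle: θ = 360°·(21.84 d)/(29.53 d) = 266.3°.
Illuminated fraction = (1 − cos 266.3°)/2 = (1 − (-0.065))/2 ≈ 0.533, so 53%.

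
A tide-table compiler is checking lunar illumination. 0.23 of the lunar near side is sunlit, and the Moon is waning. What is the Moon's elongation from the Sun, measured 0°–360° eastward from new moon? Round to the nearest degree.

Invert f = (1 − cos θ)/2 to get cos θ = 1 − 2(0.23) = 0.540, hence θ₀ = arccos 0.540 = 57.3°.
A waning Moon lies in 180°–360°, so θ = 360° − 57.3° = 302.7°.

303°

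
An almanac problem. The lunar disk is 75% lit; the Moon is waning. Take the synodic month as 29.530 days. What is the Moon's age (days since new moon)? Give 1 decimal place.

cos θ = 1 − 2f = -0.500, giving a principal value of 120.0°.
A waning Moon lies in 180°–360°, so θ = 360° − 120.0° = 240.0°.
At 360°/29.530 d per day, 240.0° corresponds to 19.69 days.

19.7 days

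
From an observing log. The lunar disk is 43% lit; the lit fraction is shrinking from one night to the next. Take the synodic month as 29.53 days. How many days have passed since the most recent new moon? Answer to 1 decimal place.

22.8 days

Invert f = (1 − cos θ)/2 to get cos θ = 1 − 2(0.43) = 0.140, hence θ₀ = arccos 0.140 = 82.0°.
A waning Moon lies in 180°–360°, so θ = 360° − 82.0° = 278.0°.
Age = 29.53 × 278.0°/360° ≈ 22.81 days.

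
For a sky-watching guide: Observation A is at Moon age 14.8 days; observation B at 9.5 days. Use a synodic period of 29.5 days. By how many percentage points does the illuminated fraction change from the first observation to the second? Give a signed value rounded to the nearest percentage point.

-28 percentage points

θ₁ = 360° × 14.8/29.5 = 180.6°, f₁ = (1 − cos θ₁)/2 = 1.000.
θ₂ = 360° × 9.5/29.5 = 115.9°, f₂ = (1 − cos θ₂)/2 = 0.719.
Change = f₂ − f₁ = -0.281 → -28 percentage points.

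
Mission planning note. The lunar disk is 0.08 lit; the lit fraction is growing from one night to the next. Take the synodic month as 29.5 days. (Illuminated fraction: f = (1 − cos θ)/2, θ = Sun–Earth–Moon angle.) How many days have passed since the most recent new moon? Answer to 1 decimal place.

cos θ = 1 − 2f = 0.840, giving a principal value of 32.9°.
Before full moon the principal value applies: θ = 32.9°.
At 360°/29.5 d per day, 32.9° corresponds to 2.69 days.

2.7 days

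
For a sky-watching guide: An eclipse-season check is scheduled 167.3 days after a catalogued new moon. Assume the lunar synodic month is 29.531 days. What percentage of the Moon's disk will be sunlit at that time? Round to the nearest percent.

75%

167.3/29.531 = 5.665 lunations, so 5 complete cycles and 19.65 d into the next.
Elongation θ = 360° × 19.65/29.531 ≈ 239.5°.
Illuminated fraction = (1 − cos 239.5°)/2 = (1 − (-0.508))/2 ≈ 0.754, so 75%.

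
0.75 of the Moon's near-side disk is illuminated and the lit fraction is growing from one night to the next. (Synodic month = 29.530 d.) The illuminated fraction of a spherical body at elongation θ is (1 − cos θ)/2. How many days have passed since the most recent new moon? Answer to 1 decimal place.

cos θ = 1 − 2f = -0.500, giving a principal value of 120.0°.
The Moon is waxing (0°–180°), so θ = 120.0° directly.
That fraction of the synodic month is 120.0/360 × 29.530 d ≈ 9.84 d.

9.8 days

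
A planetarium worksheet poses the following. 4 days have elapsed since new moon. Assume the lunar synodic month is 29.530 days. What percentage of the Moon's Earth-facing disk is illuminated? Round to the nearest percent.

17%

The Moon has covered 4/29.530 of its cycle, so θ ≈ 360° × 4/29.530 = 48.8°.
Illuminated fraction = (1 − cos 48.8°)/2 = (1 − 0.659)/2 ≈ 0.170, so 17%.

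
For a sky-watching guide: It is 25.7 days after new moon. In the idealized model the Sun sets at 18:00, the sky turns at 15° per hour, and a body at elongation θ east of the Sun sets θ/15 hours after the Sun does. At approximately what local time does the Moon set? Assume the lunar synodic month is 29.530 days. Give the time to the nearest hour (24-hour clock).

15:00

Phase angle: θ = 360°·(25.7 d)/(29.530 d) = 313.3°.
Delay after the Sun = 313.3° / (15°/h) ≈ 20.89 h.
18:00 + 20.89 h ≈ 14:53 → 15:00 to the nearest hour.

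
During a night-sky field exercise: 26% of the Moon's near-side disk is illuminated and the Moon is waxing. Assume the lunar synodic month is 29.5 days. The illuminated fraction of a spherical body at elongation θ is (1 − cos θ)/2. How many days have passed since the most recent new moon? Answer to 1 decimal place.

5.0 days

From f = (1 − cos θ)/2: cos θ = 1 − 2×0.26 = 0.480; arccos → 61.3°.
Before full moon the principal value applies: θ = 61.3°.
Age = 29.5 × 61.3°/360° ≈ 5.02 days.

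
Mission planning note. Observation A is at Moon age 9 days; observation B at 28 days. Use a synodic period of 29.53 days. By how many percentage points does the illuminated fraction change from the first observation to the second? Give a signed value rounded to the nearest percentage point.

-64 pp

First observation: θ = 360°·9/29.53 = 109.7°, so f = 0.669.
Second observation: θ = 341.3°, f = 0.026.
Δf = 0.026 − 0.669 = -0.642, i.e. -64 pp.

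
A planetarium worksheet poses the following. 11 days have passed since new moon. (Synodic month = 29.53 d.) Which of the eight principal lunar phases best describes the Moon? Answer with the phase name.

At 11/29.53 of the cycle, θ ≈ 134° — the waxing gibbous range.

waxing gibbous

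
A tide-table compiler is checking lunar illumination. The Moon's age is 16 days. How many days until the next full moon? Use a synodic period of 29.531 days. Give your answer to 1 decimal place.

Full moon occurs at elongation 180°, i.e. at age 29.531 × 180/360 = 14.765 d.
Already past this cycle's full moon; the next is at 14.765 + 29.531 = 44.296 d, so 44.296 − 16 = 28.296 days.

28.3 days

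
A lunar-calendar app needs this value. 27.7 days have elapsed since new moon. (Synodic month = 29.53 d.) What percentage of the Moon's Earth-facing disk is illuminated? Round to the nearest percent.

4%

Phase angle: θ = 360°·(27.7 d)/(29.53 d) = 337.7°.
cos 337.7° = 0.925, so f = (1 − 0.925)/2 = 0.037, so 4%.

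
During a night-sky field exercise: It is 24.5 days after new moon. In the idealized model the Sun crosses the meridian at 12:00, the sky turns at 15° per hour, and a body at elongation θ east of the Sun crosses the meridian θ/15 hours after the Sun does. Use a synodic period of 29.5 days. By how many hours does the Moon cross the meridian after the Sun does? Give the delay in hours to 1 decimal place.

Elongation θ = 360° × 24.5/29.5 ≈ 299.0°.
Delay after the Sun = 299.0° / (15°/h) ≈ 19.93 h.
So the Moon crosses the meridian 19.93 h after the Sun.

19.9 h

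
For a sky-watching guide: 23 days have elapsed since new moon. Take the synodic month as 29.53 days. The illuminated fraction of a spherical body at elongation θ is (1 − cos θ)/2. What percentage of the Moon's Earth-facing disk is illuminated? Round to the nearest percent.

41%

Elongation θ = 360° × 23/29.53 ≈ 280.4°.
With cos θ = 0.180, the lit fraction is (1 − 0.180)/2 ≈ 0.410, so 41%.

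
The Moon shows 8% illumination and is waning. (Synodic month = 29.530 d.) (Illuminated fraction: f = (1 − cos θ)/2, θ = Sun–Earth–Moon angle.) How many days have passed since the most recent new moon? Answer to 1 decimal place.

26.8 days

cos θ = 1 − 2f = 0.840, giving a principal value of 32.9°.
Since the Moon is past full (waning), take the reflex angle: θ = 360° − 32.9° = 327.1°.
At 360°/29.530 d per day, 327.1° corresponds to 26.83 days.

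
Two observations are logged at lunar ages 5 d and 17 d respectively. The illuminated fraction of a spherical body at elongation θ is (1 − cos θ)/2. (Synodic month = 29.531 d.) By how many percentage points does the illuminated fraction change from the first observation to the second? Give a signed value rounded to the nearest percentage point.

θ₁ = 360° × 5/29.531 = 61.0°, f₁ = (1 − cos θ₁)/2 = 0.257.
θ₂ = 360° × 17/29.531 = 207.2°, f₂ = (1 − cos θ₂)/2 = 0.945.
Change = f₂ − f₁ = +0.687 → +69 percentage points.

+69 percentage points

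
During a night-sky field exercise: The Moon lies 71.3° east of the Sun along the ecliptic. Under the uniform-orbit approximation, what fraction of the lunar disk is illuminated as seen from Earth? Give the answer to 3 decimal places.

0.340

cos 71.3° = 0.321, so f = (1 − 0.321)/2 = 0.340.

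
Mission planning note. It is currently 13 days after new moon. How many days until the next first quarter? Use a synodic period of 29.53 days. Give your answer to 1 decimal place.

23.9 days

First quarter occurs at elongation 90°, i.e. at age 29.53 × 90/360 = 7.383 d.
Already past this cycle's first quarter; the next is at 7.383 + 29.53 = 36.913 d, so 36.913 − 13 = 23.913 days.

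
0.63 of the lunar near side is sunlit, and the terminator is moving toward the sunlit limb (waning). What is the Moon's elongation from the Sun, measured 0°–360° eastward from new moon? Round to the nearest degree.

255°

cos θ = 1 − 2f = -0.260, giving a principal value of 105.1°.
Waning ⇒ past full, so θ = 360° − 105.1° = 254.9°.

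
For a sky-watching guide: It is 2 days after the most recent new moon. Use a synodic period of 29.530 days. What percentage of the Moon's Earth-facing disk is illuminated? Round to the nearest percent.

The Moon has covered 2/29.530 of its cycle, so θ ≈ 360° × 2/29.530 = 24.4°.
cos 24.4° = 0.911, so f = (1 − 0.911)/2 = 0.045, so 4%.

4%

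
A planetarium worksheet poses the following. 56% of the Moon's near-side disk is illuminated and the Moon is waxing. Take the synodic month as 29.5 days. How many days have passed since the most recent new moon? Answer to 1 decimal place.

7.9 days

Invert f = (1 − cos θ)/2 to get cos θ = 1 − 2(0.56) = -0.120, hence θ₀ = arccos -0.120 = 96.9°.
Waxing ⇒ before full, so θ = 96.9°.
That fraction of the synodic month is 96.9/360 × 29.5 d ≈ 7.94 d.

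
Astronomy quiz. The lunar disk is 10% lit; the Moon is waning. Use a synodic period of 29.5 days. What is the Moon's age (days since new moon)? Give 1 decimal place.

26.5 days

Invert f = (1 − cos θ)/2 to get cos θ = 1 − 2(0.10) = 0.800, hence θ₀ = arccos 0.800 = 36.9°.
Waning ⇒ past full, so θ = 360° − 36.9° = 323.1°.
At 360°/29.5 d per day, 323.1° corresponds to 26.48 days.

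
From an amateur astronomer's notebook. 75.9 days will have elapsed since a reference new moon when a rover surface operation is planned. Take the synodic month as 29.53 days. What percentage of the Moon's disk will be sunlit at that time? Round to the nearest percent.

95%

75.9 d spans 2 complete synodic months (2 × 29.53 = 59.06 d) plus 16.84 d.
Elongation θ = 360° × 16.84/29.53 ≈ 205.3°.
With cos θ = (-0.904), the lit fraction is (1 − (-0.904))/2 ≈ 0.952, so 95%.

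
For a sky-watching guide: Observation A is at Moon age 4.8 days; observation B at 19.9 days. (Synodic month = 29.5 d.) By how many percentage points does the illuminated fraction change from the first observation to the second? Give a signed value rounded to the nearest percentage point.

θ₁ = 360° × 4.8/29.5 = 58.6°, f₁ = (1 − cos θ₁)/2 = 0.239.
θ₂ = 360° × 19.9/29.5 = 242.8°, f₂ = (1 − cos θ₂)/2 = 0.728.
Change = f₂ − f₁ = +0.489 → +49 percentage points.

+49 percentage points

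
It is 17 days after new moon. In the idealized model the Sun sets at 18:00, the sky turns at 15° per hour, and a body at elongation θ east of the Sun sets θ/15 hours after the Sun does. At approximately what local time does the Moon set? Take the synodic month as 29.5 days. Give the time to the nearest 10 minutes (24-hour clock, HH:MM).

Elongation θ = 360° × 17/29.5 ≈ 207.5°.
The Moon trails the Sun by θ/15 = 207.5/15 ≈ 13.83 hours.
18:00 + 13.831 h ≈ 07:50 → 07:50 to the nearest ten minutes.

07:50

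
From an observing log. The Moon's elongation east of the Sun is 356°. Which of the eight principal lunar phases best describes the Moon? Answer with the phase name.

new moon

The new moon sector spans roughly -22°–22°; 356° falls inside it.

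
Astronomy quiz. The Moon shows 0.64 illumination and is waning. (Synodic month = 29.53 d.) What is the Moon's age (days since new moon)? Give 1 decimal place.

20.8 days

Invert f = (1 − cos θ)/2 to get cos θ = 1 − 2(0.64) = -0.280, hence θ₀ = arccos -0.280 = 106.3°.
A waning Moon lies in 180°–360°, so θ = 360° − 106.3° = 253.7°.
Age = 29.53 × 253.7°/360° ≈ 20.81 days.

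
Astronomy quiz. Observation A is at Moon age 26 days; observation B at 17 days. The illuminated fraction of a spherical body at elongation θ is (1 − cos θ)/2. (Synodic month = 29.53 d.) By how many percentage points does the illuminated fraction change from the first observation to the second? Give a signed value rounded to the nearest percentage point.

+81 percentage points

θ₁ = 360° × 26/29.53 = 317.0°, f₁ = (1 − cos θ₁)/2 = 0.135.
θ₂ = 360° × 17/29.53 = 207.2°, f₂ = (1 − cos θ₂)/2 = 0.945.
Change = f₂ − f₁ = +0.810 → +81 percentage points.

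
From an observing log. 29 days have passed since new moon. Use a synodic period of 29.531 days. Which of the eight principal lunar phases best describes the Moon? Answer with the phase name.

θ ≈ 360° × 29/29.531 = 354°, which falls in the new moon sector.

new moon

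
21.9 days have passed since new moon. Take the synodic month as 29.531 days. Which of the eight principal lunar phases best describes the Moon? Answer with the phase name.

last quarter

At 21.9/29.531 of the cycle, θ ≈ 267° — the last quarter range.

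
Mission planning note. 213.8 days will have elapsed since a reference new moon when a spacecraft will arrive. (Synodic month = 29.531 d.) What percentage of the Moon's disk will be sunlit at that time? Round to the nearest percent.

213.8 d spans 7 complete synodic months (7 × 29.531 = 206.72 d) plus 7.08 d.
Phase angle: θ = 360°·(7.08 d)/(29.531 d) = 86.3°.
cos 86.3° = 0.064, so f = (1 − 0.064)/2 = 0.468, so 47%.

47%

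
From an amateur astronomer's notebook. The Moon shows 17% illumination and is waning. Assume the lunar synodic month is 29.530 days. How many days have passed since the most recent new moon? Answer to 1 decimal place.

cos θ = 1 − 2f = 0.660, giving a principal value of 48.7°.
Waning ⇒ past full, so θ = 360° − 48.7° = 311.3°.
At 360°/29.530 d per day, 311.3° corresponds to 25.54 days.

25.5 days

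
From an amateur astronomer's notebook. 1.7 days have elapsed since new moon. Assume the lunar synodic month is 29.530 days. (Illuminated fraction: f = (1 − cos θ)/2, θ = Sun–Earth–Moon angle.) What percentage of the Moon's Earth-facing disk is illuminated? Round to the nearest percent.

3%

The Moon has covered 1.7/29.530 of its cycle, so θ ≈ 360° × 1.7/29.530 = 20.7°.
With cos θ = 0.935, the lit fraction is (1 − 0.935)/2 ≈ 0.032, so 3%.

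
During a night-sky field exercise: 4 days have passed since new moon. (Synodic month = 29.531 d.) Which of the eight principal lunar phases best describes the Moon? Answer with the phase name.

θ ≈ 360° × 4/29.531 = 49°, which falls in the waxing crescent sector.

waxing crescent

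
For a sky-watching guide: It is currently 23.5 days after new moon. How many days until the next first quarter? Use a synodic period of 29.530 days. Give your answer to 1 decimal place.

First quarter occurs at elongation 90°, i.e. at age 29.530 × 90/360 = 7.383 d.
Already past this cycle's first quarter; the next is at 7.383 + 29.530 = 36.913 d, so 36.913 − 23.5 = 13.413 days.

13.4 days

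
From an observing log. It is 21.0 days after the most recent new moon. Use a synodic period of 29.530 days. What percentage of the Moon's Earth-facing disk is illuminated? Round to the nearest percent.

62%

The Moon has covered 21.0/29.530 of its cycle, so θ ≈ 360° × 21.0/29.530 = 256.0°.
With cos θ = (-0.242), the lit fraction is (1 − (-0.242))/2 ≈ 0.621, so 62%.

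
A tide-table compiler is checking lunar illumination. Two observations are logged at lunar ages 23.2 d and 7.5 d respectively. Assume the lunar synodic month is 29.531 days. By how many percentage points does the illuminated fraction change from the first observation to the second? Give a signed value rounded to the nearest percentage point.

+12 pp

First observation: θ = 360°·23.2/29.531 = 282.8°, so f = 0.389.
Second observation: θ = 91.4°, f = 0.512.
Δf = 0.512 − 0.389 = +0.123, i.e. +12 pp.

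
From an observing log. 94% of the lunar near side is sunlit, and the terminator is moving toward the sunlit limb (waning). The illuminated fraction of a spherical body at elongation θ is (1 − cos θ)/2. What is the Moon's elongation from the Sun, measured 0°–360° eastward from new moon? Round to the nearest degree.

208°

Invert f = (1 − cos θ)/2 to get cos θ = 1 − 2(0.94) = -0.880, hence θ₀ = arccos -0.880 = 151.6°.
Waning ⇒ past full, so θ = 360° − 151.6° = 208.4°.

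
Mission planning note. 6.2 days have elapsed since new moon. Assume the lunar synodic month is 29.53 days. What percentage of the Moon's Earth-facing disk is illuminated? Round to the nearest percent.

38%

Phase angle: θ = 360°·(6.2 d)/(29.53 d) = 75.6°.
cos 75.6° = 0.249, so f = (1 − 0.249)/2 = 0.376, so 38%.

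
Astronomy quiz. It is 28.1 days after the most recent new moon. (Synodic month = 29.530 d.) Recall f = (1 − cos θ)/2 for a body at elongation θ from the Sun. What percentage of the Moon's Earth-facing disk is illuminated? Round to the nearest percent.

2%

Elongation θ = 360° × 28.1/29.530 ≈ 342.6°.
cos 342.6° = 0.954, so f = (1 − 0.954)/2 = 0.023, so 2%.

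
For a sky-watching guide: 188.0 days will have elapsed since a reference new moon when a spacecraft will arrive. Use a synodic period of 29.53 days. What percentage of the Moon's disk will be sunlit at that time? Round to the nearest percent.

Reduce mod P: 188.0 − 6×29.53 = 10.82 d into the current lunation.
Elongation θ = 360° × 10.82/29.53 ≈ 131.9°.
cos 131.9° = (-0.668), so f = (1 − (-0.668))/2 = 0.834, so 83%.

83%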